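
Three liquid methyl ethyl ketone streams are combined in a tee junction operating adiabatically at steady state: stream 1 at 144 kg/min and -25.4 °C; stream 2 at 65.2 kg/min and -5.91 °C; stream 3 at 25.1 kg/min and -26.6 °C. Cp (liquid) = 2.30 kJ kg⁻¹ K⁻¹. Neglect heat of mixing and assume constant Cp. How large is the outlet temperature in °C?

Energy balance with Q = 0: Σ ṁᵢCp,ᵢ(T_out − Tᵢ) = 0
Σ ṁᵢCp,ᵢTᵢ = 144×2.30×-25.4 + 65.2×2.30×-5.91 + 25.1×2.30×-26.6 = -10834
Σ ṁᵢCp,ᵢ = 144×2.30 + 65.2×2.30 + 25.1×2.30 = 538.89
T_out = -10834 / 538.89 = -20.105 °C

T_out = -20.1 °C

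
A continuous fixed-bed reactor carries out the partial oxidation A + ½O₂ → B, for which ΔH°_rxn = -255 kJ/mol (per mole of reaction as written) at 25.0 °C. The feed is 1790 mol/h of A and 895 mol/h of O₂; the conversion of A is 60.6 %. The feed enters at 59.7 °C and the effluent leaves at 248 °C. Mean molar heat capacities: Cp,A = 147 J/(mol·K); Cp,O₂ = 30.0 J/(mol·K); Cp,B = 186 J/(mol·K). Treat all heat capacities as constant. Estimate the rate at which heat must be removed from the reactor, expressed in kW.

Q_out = 60.1 kW

Extent of reaction ξ = 0.606 × 1790 = 1084.7 mol/h
Reaction term: ξ·ΔH°_rxn = 1084.7 × -255 = -276610 kJ/h
Sensible, feed 59.7→25 °C: -10062 kJ/h
Outlet flows (mol/h): A 705.26, O₂ 352.63, B 1084.7
Sensible, products 25→248 °C: 70471 kJ/h
Q = ΔH = -216200 kJ/h = -60.056 kW
Heat removed = 60.056 kW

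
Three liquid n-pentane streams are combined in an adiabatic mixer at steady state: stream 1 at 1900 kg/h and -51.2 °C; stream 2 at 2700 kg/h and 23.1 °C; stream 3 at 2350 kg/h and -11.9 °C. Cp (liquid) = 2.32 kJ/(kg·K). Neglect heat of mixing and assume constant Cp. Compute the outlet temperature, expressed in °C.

T_out = -9.05 °C

Adiabatic, steady state ⇒ Σ ṁᵢCp,ᵢ(T_out − Tᵢ) = 0
T_out = Σ ṁᵢCp,ᵢTᵢ / Σ ṁᵢCp,ᵢ
      = -145870 / 16124 = -9.0468 °C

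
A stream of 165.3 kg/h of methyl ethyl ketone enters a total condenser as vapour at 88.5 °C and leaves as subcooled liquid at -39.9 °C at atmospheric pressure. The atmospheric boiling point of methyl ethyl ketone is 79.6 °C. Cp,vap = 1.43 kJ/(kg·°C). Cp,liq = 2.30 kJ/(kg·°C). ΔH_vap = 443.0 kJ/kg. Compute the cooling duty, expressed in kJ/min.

Q_c = 2010 kJ/min

vapour 88.5→79.6 °C: -12.727 kJ/kg
condensation at 79.6 °C: -443 kJ/kg
liquid 79.6→-39.9 °C: -274.85 kJ/kg
Δh = -12.727 + -443 + -274.85 = -730.58 kJ/kg
Q = ṁ·Δh = 165.3 kg/h × -730.58 kJ/kg = -120760 kJ/h
|Q| = 33.546 kW = 2012.7 kJ/min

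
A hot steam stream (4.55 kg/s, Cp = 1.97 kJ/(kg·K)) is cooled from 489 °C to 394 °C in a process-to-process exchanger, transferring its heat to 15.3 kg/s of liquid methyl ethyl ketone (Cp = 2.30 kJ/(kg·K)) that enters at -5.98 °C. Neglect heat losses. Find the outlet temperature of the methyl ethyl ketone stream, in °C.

Heat released by hot stream: Q = 4.55 × 1.97 × (489 − 394) = 851.53 kJ/s
Energy balance on cold side (adiabatic exchanger): Q = ṁ_c·Cp_c·(T_c,out − T_c,in)
T_c,out = -5.98 + 851.53/(15.3 × 2.30) = 18.218 °C

T_c,out = 18.2 °C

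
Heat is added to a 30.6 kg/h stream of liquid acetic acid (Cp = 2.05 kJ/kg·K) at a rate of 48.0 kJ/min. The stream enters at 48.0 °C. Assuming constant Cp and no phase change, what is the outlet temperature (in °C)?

Q = 48.0 kJ/min = 2880 kJ/h
ΔT = Q/(ṁ·Cp) = 2880/(30.6×2.05) = 45.911 K
T_out = 48.0 + 45.911 = 93.911 °C

T_out = 93.9 °C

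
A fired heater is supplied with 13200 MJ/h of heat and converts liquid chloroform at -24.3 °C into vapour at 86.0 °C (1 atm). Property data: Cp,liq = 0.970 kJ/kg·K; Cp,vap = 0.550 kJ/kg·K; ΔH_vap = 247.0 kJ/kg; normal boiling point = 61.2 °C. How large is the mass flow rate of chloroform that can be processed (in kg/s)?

ṁ = 10.7 kg/s

Δh = 0.970×(61.2−-24.3) + 247.0 + 0.550×(86.0−61.2) = 343.57 kJ/kg
Q = 13200 MJ/h = 3666.7 kJ/s = 3666.7 kJ/s
ṁ = Q/Δh = 3666.7 / 343.57 = 10.672 kg/s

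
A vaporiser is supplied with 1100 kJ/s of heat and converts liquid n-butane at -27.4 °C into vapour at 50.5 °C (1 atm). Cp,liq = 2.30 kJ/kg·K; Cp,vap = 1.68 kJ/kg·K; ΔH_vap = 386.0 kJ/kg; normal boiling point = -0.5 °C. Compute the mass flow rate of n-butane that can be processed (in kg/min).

Δh = 2.30×(-0.5−-27.4) + 386.0 + 1.68×(50.5−-0.5) = 533.55 kJ/kg
Q = 1100 kJ/s = 1100 kJ/s = 66000 kJ/min
ṁ = Q/Δh = 66000 / 533.55 = 123.7 kg/min

ṁ = 124 kg/min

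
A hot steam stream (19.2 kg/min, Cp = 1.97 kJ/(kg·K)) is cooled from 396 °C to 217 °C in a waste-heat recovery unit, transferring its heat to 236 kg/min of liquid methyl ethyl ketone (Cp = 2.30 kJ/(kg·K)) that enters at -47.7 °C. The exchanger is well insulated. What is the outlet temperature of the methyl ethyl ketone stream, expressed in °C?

T_c,out = -35.2 °C

Heat released by hot stream: Q = 19.2 × 1.97 × (396 − 217) = 6770.5 kJ/min
Energy balance on cold side (adiabatic exchanger): Q = ṁ_c·Cp_c·(T_c,out − T_c,in)
T_c,out = -47.7 + 6770.5/(236 × 2.30) = -35.227 °C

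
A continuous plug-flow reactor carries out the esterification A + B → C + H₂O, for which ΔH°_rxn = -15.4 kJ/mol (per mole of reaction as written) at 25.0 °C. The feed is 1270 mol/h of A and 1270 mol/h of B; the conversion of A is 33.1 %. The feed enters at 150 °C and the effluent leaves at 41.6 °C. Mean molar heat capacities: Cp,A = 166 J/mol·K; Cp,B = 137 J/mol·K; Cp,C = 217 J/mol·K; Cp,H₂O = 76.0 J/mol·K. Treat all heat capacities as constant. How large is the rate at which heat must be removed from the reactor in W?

Extent of reaction ξ = 0.331 × 1270 = 420.37 mol/h
Reaction term: ξ·ΔH°_rxn = 420.37 × -15.4 = -6473.7 kJ/h
Sensible, feed 150→25 °C: -48101 kJ/h
Outlet flows (mol/h): A 849.63, B 849.63, C 420.37, H₂O 420.37
Sensible, products 25→41.6 °C: 6318.1 kJ/h
Q = ΔH = -48257 kJ/h = -13.405 kW
Heat removed = 13405 W

Q_out = 13400 W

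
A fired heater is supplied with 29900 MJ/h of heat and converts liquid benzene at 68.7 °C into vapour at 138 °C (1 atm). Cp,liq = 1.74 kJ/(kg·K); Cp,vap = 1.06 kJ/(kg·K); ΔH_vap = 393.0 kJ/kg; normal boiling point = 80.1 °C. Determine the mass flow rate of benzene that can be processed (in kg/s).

ṁ = 17.5 kg/s

Δh = 1.74×(80.1−68.7) + 393.0 + 1.06×(138−80.1) = 474.21 kJ/kg
Q = 29900 MJ/h = 8305.6 kJ/s = 8305.6 kJ/s
ṁ = Q/Δh = 8305.6 / 474.21 = 17.515 kg/s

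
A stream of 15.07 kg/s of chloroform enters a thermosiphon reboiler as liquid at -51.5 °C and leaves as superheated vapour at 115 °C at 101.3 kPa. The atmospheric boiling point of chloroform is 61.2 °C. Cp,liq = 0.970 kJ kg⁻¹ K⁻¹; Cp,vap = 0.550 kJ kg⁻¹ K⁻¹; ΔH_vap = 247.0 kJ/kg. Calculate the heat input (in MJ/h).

Q = 20900 MJ/h

liquid -51.5→61.2 °C: 109.32 kJ/kg
vaporisation at 61.2 °C: 247 kJ/kg
vapour 61.2→115 °C: 29.59 kJ/kg
Δh = 109.32 + 247 + 29.59 = 385.91 kJ/kg
Q = ṁ·Δh = 15.07 kg/s × 385.91 kJ/kg = 5815.6 kJ/s
|Q| = 5815.6 kW = 20936 MJ/h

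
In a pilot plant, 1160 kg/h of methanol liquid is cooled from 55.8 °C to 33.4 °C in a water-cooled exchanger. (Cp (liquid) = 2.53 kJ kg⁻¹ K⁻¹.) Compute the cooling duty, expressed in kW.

Q_c = 18.3 kW

Q = ṁ·Cp·ΔT = 1160 × 2.53 × (33.4 − 55.8) = -65740 kJ/h
Converting: 65740 / 3600 s = 18.261 kW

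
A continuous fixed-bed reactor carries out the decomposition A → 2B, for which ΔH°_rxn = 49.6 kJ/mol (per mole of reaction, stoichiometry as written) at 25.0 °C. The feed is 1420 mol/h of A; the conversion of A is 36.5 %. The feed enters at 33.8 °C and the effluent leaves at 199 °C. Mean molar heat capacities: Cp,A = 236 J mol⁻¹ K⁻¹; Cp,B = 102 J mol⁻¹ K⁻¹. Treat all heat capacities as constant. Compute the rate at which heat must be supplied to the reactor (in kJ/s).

Q_in = 21.7 kJ/s

Extent of reaction ξ = 0.365 × 1420 = 518.3 mol/h
Reaction term: ξ·ΔH°_rxn = 518.3 × 49.6 = 25708 kJ/h
Sensible, feed 33.8→25 °C: -2949.1 kJ/h
Outlet flows (mol/h): A 901.7, B 1036.6
Sensible, products 25→199 °C: 55425 kJ/h
Q = ΔH = 78184 kJ/h = 21.718 kW
Heat supplied = 21.718 kJ/s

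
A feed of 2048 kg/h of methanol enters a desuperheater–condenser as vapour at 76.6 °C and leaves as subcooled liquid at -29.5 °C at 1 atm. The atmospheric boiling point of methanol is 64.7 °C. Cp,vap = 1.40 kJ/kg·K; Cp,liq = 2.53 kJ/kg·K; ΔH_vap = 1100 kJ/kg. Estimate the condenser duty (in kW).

Q_c = 771 kW

vapour 76.6→64.7 °C: -16.66 kJ/kg
condensation at 64.7 °C: -1100 kJ/kg
liquid 64.7→-29.5 °C: -238.33 kJ/kg
Δh = -16.66 + -1100 + -238.33 = -1355 kJ/kg
Q = ṁ·Δh = 2048 kg/h × -1355 kJ/kg = -2.775e+06 kJ/h
|Q| = 770.84 kW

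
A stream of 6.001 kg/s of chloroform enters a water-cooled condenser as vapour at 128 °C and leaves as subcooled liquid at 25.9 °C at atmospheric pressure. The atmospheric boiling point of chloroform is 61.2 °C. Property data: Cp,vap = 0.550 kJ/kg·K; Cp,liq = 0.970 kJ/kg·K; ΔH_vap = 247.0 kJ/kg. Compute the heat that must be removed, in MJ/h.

Q_c = 6870 MJ/h

vapour 128→61.2 °C: -36.74 kJ/kg
condensation at 61.2 °C: -247 kJ/kg
liquid 61.2→25.9 °C: -34.241 kJ/kg
Δh = -36.74 + -247 + -34.241 = -317.98 kJ/kg
Q = ṁ·Δh = 6.001 kg/s × -317.98 kJ/kg = -1908.2 kJ/s
|Q| = 1908.2 kW = 6869.5 MJ/h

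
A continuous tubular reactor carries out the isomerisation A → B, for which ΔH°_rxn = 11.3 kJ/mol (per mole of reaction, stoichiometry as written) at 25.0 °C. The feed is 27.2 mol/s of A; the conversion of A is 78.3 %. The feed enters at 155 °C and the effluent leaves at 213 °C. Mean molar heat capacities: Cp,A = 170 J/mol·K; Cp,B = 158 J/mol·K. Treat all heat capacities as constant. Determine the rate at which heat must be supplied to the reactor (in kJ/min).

Q_in = 27600 kJ/min

Extent of reaction ξ = 0.783 × 27.2 = 21.298 mol/s
Reaction term: ξ·ΔH°_rxn = 21.298 × 11.3 = 240.66 kJ/s
Sensible, feed 155→25 °C: -601.12 kJ/s
Outlet flows (mol/s): A 5.9024, B 21.298
Sensible, products 25→213 °C: 821.26 kJ/s
Q = ΔH = 460.81 kJ/s = 460.81 kW
Heat supplied = 27648 kJ/min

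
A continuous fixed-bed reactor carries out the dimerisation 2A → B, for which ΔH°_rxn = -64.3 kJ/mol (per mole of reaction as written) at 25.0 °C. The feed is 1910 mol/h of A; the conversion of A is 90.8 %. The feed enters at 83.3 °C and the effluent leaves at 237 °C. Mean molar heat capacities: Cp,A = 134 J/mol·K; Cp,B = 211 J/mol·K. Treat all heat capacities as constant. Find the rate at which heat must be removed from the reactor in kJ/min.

Extent of reaction ξ = 0.908 × 1910 / 2 = 867.14 mol/h
Reaction term: ξ·ΔH°_rxn = 867.14 × -64.3 = -55757 kJ/h
Sensible, feed 83.3→25 °C: -14921 kJ/h
Outlet flows (mol/h): A 175.72, B 867.14
Sensible, products 25→237 °C: 43781 kJ/h
Q = ΔH = -26898 kJ/h = -7.4716 kW
Heat removed = 448.29 kJ/min

Q_out = 448 kJ/min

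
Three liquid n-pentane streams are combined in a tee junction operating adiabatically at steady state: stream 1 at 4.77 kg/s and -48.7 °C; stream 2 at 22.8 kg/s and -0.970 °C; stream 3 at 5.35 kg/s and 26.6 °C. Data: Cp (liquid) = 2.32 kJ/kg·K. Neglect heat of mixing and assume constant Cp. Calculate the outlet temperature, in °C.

Energy balance with Q = 0: Σ ṁᵢCp,ᵢ(T_out − Tᵢ) = 0
Σ ṁᵢCp,ᵢTᵢ = 4.77×2.32×-48.7 + 22.8×2.32×-0.970 + 5.35×2.32×26.6 = -260.08
Σ ṁᵢCp,ᵢ = 4.77×2.32 + 22.8×2.32 + 5.35×2.32 = 76.374
T_out = -260.08 / 76.374 = -3.4054 °C

T_out = -3.41 °C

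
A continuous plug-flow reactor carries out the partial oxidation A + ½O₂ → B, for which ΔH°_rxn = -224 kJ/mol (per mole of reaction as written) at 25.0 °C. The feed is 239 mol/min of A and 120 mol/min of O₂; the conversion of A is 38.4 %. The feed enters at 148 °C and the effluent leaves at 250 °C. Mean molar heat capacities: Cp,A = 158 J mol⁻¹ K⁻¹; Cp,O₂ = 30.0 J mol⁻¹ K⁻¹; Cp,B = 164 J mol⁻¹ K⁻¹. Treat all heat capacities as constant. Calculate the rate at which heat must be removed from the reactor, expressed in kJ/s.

Q_out = 275 kJ/s

Extent of reaction ξ = 0.384 × 239 = 91.776 mol/min
Reaction term: ξ·ΔH°_rxn = 91.776 × -224 = -20558 kJ/min
Sensible, feed 148→25 °C: -5087.5 kJ/min
Outlet flows (mol/min): A 147.22, O₂ 74.112, B 91.776
Sensible, products 25→250 °C: 9120.6 kJ/min
Q = ΔH = -16525 kJ/min = -275.41 kW
Heat removed = 275.41 kJ/s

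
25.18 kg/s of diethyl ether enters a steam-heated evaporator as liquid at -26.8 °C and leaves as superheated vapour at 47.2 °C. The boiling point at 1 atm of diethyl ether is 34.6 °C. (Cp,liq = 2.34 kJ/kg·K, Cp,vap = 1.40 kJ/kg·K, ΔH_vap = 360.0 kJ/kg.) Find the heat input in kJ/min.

Q = 788000 kJ/min

liquid -26.8→34.6 °C: 143.68 kJ/kg
vaporisation at 34.6 °C: 360 kJ/kg
vapour 34.6→47.2 °C: 17.64 kJ/kg
Δh = 143.68 + 360 + 17.64 = 521.32 kJ/kg
Q = ṁ·Δh = 25.18 kg/s × 521.32 kJ/kg = 13127 kJ/s
|Q| = 13127 kW = 787600 kJ/min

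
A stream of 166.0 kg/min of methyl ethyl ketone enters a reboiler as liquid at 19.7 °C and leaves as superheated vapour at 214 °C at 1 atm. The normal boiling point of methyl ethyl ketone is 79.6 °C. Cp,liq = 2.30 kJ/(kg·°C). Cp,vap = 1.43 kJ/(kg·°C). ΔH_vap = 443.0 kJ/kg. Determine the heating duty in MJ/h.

liquid 19.7→79.6 °C: 137.77 kJ/kg
vaporisation at 79.6 °C: 443 kJ/kg
vapour 79.6→214 °C: 192.19 kJ/kg
Δh = 137.77 + 443 + 192.19 = 772.96 kJ/kg
Q = ṁ·Δh = 166.0 kg/min × 772.96 kJ/kg = 128310 kJ/min
|Q| = 2138.5 kW = 7698.7 MJ/h

Q = 7700 MJ/h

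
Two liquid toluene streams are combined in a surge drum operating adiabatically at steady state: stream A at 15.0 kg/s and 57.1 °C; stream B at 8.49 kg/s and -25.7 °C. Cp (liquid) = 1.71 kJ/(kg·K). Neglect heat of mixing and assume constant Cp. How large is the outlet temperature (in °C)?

T_out = 27.2 °C

No heat crosses the boundary, so H_out = H_in.
Σ ṁᵢCp,ᵢTᵢ = 15.0×1.71×57.1 + 8.49×1.71×-25.7 = 1091.5
Σ ṁᵢCp,ᵢ = 15.0×1.71 + 8.49×1.71 = 40.168
T_out = 1091.5 / 40.168 = 27.174 °C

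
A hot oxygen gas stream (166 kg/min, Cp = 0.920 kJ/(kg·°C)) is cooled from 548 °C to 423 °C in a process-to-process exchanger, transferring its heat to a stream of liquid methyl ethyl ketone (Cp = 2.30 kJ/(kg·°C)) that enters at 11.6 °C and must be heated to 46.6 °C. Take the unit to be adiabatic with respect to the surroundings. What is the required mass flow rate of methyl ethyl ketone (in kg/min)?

ṁ_c = 237 kg/min

Heat released by hot stream: Q = 166 × 0.920 × (548 − 423) = 19090 kJ/min
Energy balance on cold side (adiabatic exchanger): Q = ṁ_c·Cp_c·(T_c,out − T_c,in)
ṁ_c = 19090 / [2.30 × (46.6 − 11.6)] = 237.14 kg/min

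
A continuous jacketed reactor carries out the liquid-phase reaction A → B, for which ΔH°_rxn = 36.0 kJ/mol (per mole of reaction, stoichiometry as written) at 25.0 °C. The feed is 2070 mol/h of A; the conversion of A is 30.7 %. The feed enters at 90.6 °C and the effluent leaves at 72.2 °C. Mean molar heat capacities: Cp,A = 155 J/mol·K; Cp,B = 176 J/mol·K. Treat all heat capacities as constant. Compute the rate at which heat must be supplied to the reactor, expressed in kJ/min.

Q_in = 293 kJ/min

Extent of reaction ξ = 0.307 × 2070 = 635.49 mol/h
Reaction term: ξ·ΔH°_rxn = 635.49 × 36.0 = 22878 kJ/h
Sensible, feed 90.6→25 °C: -21048 kJ/h
Outlet flows (mol/h): A 1434.5, B 635.49
Sensible, products 25→72.2 °C: 15774 kJ/h
Q = ΔH = 17604 kJ/h = 4.89 kW
Heat supplied = 293.4 kJ/min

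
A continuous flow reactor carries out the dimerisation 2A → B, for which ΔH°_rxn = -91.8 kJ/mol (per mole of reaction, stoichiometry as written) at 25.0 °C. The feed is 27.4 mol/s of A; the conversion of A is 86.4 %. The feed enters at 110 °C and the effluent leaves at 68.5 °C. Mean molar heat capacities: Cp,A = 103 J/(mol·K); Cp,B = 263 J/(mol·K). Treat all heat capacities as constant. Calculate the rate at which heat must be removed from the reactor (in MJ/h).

Extent of reaction ξ = 0.864 × 27.4 / 2 = 11.837 mol/s
Reaction term: ξ·ΔH°_rxn = 11.837 × -91.8 = -1086.6 kJ/s
Sensible, feed 110→25 °C: -239.89 kJ/s
Outlet flows (mol/s): A 3.7264, B 11.837
Sensible, products 25→68.5 °C: 152.12 kJ/s
Q = ΔH = -1174.4 kJ/s = -1174.4 kW
Heat removed = 4227.8 MJ/h

Q_out = 4230 MJ/h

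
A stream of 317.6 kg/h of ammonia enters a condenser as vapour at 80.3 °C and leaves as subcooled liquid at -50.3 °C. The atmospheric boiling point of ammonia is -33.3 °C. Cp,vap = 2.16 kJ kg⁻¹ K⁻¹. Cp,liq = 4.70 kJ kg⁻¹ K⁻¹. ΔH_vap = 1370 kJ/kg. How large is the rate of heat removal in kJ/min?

Q_c = 8970 kJ/min

vapour 80.3→-33.3 °C: -245.38 kJ/kg
condensation at -33.3 °C: -1370 kJ/kg
liquid -33.3→-50.3 °C: -79.9 kJ/kg
Δh = -245.38 + -1370 + -79.9 = -1695.3 kJ/kg
Q = ṁ·Δh = 317.6 kg/h × -1695.3 kJ/kg = -538420 kJ/h
|Q| = 149.56 kW = 8973.7 kJ/min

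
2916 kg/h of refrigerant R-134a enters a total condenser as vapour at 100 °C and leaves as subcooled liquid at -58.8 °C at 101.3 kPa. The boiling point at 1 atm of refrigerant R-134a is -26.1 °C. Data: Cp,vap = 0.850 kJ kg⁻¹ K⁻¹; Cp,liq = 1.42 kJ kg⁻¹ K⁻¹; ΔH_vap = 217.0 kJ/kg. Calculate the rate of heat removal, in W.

Q_c = 300000 W

vapour 100→-26.1 °C: -107.18 kJ/kg
condensation at -26.1 °C: -217 kJ/kg
liquid -26.1→-58.8 °C: -46.434 kJ/kg
Δh = -107.18 + -217 + -46.434 = -370.62 kJ/kg
Q = ṁ·Δh = 2916 kg/h × -370.62 kJ/kg = -1.0807e+06 kJ/h
|Q| = 300.2 kW = 300200 W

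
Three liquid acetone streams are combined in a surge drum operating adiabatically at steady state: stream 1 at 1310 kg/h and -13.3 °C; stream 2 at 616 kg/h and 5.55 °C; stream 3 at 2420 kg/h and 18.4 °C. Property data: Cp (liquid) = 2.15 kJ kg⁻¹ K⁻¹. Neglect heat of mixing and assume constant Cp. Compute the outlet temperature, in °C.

Adiabatic, steady state ⇒ Σ ṁᵢCp,ᵢ(T_out − Tᵢ) = 0
Σ ṁᵢCp,ᵢTᵢ = 1310×2.15×-13.3 + 616×2.15×5.55 + 2420×2.15×18.4 = 65626
Σ ṁᵢCp,ᵢ = 1310×2.15 + 616×2.15 + 2420×2.15 = 9343.9
T_out = 65626 / 9343.9 = 7.0234 °C

T_out = 7.02 °C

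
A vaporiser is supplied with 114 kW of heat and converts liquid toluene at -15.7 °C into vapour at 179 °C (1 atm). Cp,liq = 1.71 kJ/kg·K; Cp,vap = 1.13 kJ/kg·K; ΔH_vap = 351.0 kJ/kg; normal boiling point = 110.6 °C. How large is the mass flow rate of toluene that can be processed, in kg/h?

ṁ = 637 kg/h

Δh = 1.71×(110.6−-15.7) + 351.0 + 1.13×(179−110.6) = 644.26 kJ/kg
Q = 114 kW = 114 kJ/s = 410400 kJ/h
ṁ = Q/Δh = 410400 / 644.26 = 637 kg/h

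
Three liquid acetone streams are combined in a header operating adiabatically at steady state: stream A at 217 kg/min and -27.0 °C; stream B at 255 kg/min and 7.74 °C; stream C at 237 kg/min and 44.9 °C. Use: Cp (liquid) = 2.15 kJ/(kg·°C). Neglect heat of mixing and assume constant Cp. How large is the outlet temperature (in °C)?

Energy balance with Q = 0: Σ ṁᵢCp,ᵢ(T_out − Tᵢ) = 0
Σ ṁᵢCp,ᵢTᵢ = 217×2.15×-27.0 + 255×2.15×7.74 + 237×2.15×44.9 = 14525
Σ ṁᵢCp,ᵢ = 217×2.15 + 255×2.15 + 237×2.15 = 1524.3
T_out = 14525 / 1524.3 = 9.5289 °C

T_out = 9.53 °C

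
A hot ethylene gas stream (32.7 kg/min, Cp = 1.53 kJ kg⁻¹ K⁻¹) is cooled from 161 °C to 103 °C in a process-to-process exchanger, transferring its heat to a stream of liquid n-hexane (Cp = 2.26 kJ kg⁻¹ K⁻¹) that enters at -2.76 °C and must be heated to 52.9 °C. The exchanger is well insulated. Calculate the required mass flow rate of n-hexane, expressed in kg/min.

Heat released by hot stream: Q = 32.7 × 1.53 × (161 − 103) = 2901.8 kJ/min
Energy balance on cold side (adiabatic exchanger): Q = ṁ_c·Cp_c·(T_c,out − T_c,in)
ṁ_c = 2901.8 / [2.26 × (52.9 − -2.76)] = 23.068 kg/min

ṁ_c = 23.1 kg/min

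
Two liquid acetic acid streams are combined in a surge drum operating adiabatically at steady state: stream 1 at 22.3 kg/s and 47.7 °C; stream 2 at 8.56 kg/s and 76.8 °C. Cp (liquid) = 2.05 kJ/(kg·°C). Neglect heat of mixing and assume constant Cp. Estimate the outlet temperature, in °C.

T_out = 55.8 °C

No heat crosses the boundary, so H_out = H_in.
Σ ṁᵢCp,ᵢTᵢ = 22.3×2.05×47.7 + 8.56×2.05×76.8 = 3528.3
Σ ṁᵢCp,ᵢ = 22.3×2.05 + 8.56×2.05 = 63.263
T_out = 3528.3 / 63.263 = 55.772 °C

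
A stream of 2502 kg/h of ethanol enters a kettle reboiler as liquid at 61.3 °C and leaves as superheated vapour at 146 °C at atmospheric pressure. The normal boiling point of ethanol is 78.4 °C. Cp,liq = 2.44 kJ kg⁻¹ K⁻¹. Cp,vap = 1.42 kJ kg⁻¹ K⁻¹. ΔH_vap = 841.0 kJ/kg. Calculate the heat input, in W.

liquid 61.3→78.4 °C: 41.724 kJ/kg
vaporisation at 78.4 °C: 841 kJ/kg
vapour 78.4→146 °C: 95.992 kJ/kg
Δh = 41.724 + 841 + 95.992 = 978.72 kJ/kg
Q = ṁ·Δh = 2502 kg/h × 978.72 kJ/kg = 2.4487e+06 kJ/h
|Q| = 680.21 kW = 680210 W

Q = 680000 W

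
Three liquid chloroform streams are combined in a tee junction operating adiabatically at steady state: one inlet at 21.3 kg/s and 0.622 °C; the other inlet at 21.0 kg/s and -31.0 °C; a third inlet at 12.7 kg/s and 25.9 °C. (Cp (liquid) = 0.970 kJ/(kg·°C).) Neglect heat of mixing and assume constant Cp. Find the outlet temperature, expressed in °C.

Adiabatic, steady state ⇒ Σ ṁᵢCp,ᵢ(T_out − Tᵢ) = 0
Σ ṁᵢCp,ᵢTᵢ = 21.3×0.970×0.622 + 21.0×0.970×-31.0 + 12.7×0.970×25.9 = -299.56
Σ ṁᵢCp,ᵢ = 21.3×0.970 + 21.0×0.970 + 12.7×0.970 = 53.35
T_out = -299.56 / 53.35 = -5.6149 °C

T_out = -5.61 °C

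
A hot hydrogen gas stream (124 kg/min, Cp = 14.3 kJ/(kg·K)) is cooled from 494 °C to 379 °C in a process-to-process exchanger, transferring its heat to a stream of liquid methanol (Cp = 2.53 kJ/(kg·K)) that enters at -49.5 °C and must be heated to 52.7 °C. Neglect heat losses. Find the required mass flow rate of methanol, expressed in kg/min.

Heat released by hot stream: Q = 124 × 14.3 × (494 − 379) = 203920 kJ/min
Energy balance on cold side (adiabatic exchanger): Q = ṁ_c·Cp_c·(T_c,out − T_c,in)
ṁ_c = 203920 / [2.53 × (52.7 − -49.5)] = 788.65 kg/min

ṁ_c = 789 kg/min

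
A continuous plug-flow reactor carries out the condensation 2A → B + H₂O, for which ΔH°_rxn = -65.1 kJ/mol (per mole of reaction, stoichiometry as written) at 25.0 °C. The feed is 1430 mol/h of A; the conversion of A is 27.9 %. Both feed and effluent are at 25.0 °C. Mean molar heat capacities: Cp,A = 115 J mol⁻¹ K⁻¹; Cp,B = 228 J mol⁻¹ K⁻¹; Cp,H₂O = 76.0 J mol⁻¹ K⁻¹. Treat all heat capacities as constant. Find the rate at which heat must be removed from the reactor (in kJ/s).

Extent of reaction ξ = 0.279 × 1430 / 2 = 199.49 mol/h
Reaction term: ξ·ΔH°_rxn = 199.49 × -65.1 = -12986 kJ/h
Q = ΔH = -12986 kJ/h = -3.6074 kW
Heat removed = 3.6074 kJ/s

Q_out = 3.61 kJ/s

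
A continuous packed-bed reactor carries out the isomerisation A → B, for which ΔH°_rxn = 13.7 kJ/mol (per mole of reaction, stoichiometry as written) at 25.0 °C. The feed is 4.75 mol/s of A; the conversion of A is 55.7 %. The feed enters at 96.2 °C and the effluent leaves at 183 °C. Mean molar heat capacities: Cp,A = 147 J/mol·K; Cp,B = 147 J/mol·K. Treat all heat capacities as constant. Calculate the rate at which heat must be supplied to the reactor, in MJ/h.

Extent of reaction ξ = 0.557 × 4.75 = 2.6458 mol/s
Reaction term: ξ·ΔH°_rxn = 2.6458 × 13.7 = 36.247 kJ/s
Sensible, feed 96.2→25 °C: -49.715 kJ/s
Outlet flows (mol/s): A 2.1042, B 2.6458
Sensible, products 25→183 °C: 110.32 kJ/s
Q = ΔH = 96.855 kJ/s = 96.855 kW
Heat supplied = 348.68 MJ/h

Q_in = 349 MJ/h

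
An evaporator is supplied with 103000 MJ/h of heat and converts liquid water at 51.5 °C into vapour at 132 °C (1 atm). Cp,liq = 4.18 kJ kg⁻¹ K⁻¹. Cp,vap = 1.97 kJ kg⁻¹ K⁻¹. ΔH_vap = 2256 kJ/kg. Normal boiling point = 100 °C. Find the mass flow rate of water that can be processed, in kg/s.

ṁ = 11.3 kg/s

Δh = 4.18×(100−51.5) + 2256 + 1.97×(132−100) = 2521.8 kJ/kg
Q = 103000 MJ/h = 28611 kJ/s = 28611 kJ/s
ṁ = Q/Δh = 28611 / 2521.8 = 11.346 kg/s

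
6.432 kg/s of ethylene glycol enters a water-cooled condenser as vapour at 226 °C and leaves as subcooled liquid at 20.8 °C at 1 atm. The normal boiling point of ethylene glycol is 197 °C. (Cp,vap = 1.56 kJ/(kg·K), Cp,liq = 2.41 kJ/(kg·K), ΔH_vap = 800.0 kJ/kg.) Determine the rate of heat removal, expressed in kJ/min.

vapour 226→197 °C: -45.24 kJ/kg
condensation at 197 °C: -800 kJ/kg
liquid 197→20.8 °C: -424.64 kJ/kg
Δh = -45.24 + -800 + -424.64 = -1269.9 kJ/kg
Q = ṁ·Δh = 6.432 kg/s × -1269.9 kJ/kg = -8167.9 kJ/s
|Q| = 8167.9 kW = 490070 kJ/min

Q_c = 490000 kJ/min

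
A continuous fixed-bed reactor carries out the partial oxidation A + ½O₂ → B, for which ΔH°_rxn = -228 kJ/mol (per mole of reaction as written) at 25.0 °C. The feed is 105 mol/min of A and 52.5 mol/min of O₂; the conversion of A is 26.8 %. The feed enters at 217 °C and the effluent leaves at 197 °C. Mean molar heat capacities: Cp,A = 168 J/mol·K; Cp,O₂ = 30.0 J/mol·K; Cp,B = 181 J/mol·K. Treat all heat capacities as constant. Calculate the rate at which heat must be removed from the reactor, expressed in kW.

Q_out = 113 kW

Extent of reaction ξ = 0.268 × 105 = 28.14 mol/min
Reaction term: ξ·ΔH°_rxn = 28.14 × -228 = -6415.9 kJ/min
Sensible, feed 217→25 °C: -3689.3 kJ/min
Outlet flows (mol/min): A 76.86, O₂ 38.43, B 28.14
Sensible, products 25→197 °C: 3295.3 kJ/min
Q = ΔH = -6809.9 kJ/min = -113.5 kW
Heat removed = 113.5 kW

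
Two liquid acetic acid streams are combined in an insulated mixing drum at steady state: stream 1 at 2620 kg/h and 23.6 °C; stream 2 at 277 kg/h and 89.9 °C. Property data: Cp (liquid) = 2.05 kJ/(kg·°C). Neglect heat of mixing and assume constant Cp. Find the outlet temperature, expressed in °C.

No heat crosses the boundary, so H_out = H_in.
Σ ṁᵢCp,ᵢTᵢ = 2620×2.05×23.6 + 277×2.05×89.9 = 177810
Σ ṁᵢCp,ᵢ = 2620×2.05 + 277×2.05 = 5938.8
T_out = 177810 / 5938.8 = 29.939 °C

T_out = 29.9 °C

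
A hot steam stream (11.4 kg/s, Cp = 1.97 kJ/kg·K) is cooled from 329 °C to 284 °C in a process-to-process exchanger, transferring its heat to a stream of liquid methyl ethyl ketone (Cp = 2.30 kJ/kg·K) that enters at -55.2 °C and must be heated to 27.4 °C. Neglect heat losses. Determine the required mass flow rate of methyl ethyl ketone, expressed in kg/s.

ṁ_c = 5.32 kg/s

Heat released by hot stream: Q = 11.4 × 1.97 × (329 − 284) = 1010.6 kJ/s
Energy balance on cold side (adiabatic exchanger): Q = ṁ_c·Cp_c·(T_c,out − T_c,in)
ṁ_c = 1010.6 / [2.30 × (27.4 − -55.2)] = 5.3196 kg/s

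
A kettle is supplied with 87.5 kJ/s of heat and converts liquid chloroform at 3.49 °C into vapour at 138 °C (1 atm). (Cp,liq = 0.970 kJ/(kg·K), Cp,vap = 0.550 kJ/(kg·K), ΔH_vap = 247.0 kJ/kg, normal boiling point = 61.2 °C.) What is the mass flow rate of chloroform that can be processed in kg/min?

ṁ = 15.2 kg/min

Δh = 0.970×(61.2−3.49) + 247.0 + 0.550×(138−61.2) = 345.22 kJ/kg
Q = 87.5 kJ/s = 87.5 kJ/s = 5250 kJ/min
ṁ = Q/Δh = 5250 / 345.22 = 15.208 kg/min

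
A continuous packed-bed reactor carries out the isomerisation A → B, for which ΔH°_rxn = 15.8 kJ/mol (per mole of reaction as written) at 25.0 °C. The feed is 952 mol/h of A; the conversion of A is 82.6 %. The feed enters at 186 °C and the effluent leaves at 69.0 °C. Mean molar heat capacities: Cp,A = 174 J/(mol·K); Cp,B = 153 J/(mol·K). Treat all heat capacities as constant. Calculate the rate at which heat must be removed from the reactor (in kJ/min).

Q_out = 128 kJ/min

Extent of reaction ξ = 0.826 × 952 = 786.35 mol/h
Reaction term: ξ·ΔH°_rxn = 786.35 × 15.8 = 12424 kJ/h
Sensible, feed 186→25 °C: -26669 kJ/h
Outlet flows (mol/h): A 165.65, B 786.35
Sensible, products 25→69.0 °C: 6561.9 kJ/h
Q = ΔH = -7683 kJ/h = -2.1342 kW
Heat removed = 128.05 kJ/min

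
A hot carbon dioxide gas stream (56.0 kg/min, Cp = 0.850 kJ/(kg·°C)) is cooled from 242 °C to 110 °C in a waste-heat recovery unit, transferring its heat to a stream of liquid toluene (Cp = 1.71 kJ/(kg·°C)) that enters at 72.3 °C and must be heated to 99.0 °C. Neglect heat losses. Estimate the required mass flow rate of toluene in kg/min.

Heat released by hot stream: Q = 56.0 × 0.850 × (242 − 110) = 6283.2 kJ/min
Energy balance on cold side (adiabatic exchanger): Q = ṁ_c·Cp_c·(T_c,out − T_c,in)
ṁ_c = 6283.2 / [1.71 × (99.0 − 72.3)] = 137.62 kg/min

ṁ_c = 138 kg/min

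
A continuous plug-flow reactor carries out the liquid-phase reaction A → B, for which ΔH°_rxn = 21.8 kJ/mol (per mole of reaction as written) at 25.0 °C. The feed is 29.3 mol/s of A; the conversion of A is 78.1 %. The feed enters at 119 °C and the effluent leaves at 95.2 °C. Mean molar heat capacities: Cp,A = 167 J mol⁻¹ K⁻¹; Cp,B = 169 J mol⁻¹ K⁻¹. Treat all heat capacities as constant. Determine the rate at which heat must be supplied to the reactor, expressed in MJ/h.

Q_in = 1390 MJ/h

Extent of reaction ξ = 0.781 × 29.3 = 22.883 mol/s
Reaction term: ξ·ΔH°_rxn = 22.883 × 21.8 = 498.86 kJ/s
Sensible, feed 119→25 °C: -459.95 kJ/s
Outlet flows (mol/s): A 6.4167, B 22.883
Sensible, products 25→95.2 °C: 346.71 kJ/s
Q = ΔH = 385.61 kJ/s = 385.61 kW
Heat supplied = 1388.2 MJ/h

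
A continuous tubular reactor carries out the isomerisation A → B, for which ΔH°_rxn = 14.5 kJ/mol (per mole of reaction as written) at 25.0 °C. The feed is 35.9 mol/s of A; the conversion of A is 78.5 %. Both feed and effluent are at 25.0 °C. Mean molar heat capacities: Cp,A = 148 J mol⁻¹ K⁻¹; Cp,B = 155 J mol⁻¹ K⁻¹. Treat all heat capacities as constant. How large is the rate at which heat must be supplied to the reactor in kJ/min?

Q_in = 24500 kJ/min

Extent of reaction ξ = 0.785 × 35.9 = 28.181 mol/s
Reaction term: ξ·ΔH°_rxn = 28.181 × 14.5 = 408.63 kJ/s
Q = ΔH = 408.63 kJ/s = 408.63 kW
Heat supplied = 24518 kJ/min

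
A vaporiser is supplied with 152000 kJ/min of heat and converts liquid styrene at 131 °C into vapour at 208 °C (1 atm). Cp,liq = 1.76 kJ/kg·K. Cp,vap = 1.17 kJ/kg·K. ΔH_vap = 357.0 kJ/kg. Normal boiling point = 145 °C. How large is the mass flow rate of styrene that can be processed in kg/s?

Δh = 1.76×(145−131) + 357.0 + 1.17×(208−145) = 455.35 kJ/kg
Q = 152000 kJ/min = 2533.3 kJ/s = 2533.3 kJ/s
ṁ = Q/Δh = 2533.3 / 455.35 = 5.5635 kg/s

ṁ = 5.56 kg/s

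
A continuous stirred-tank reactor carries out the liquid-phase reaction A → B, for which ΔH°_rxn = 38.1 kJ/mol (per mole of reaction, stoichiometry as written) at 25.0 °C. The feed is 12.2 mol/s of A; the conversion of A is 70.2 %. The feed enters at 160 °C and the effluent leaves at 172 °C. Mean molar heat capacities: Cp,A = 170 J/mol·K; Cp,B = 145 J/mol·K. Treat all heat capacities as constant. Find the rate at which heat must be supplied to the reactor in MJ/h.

Extent of reaction ξ = 0.702 × 12.2 = 8.5644 mol/s
Reaction term: ξ·ΔH°_rxn = 8.5644 × 38.1 = 326.3 kJ/s
Sensible, feed 160→25 °C: -279.99 kJ/s
Outlet flows (mol/s): A 3.6356, B 8.5644
Sensible, products 25→172 °C: 273.4 kJ/s
Q = ΔH = 319.72 kJ/s = 319.72 kW
Heat supplied = 1151 MJ/h

Q_in = 1150 MJ/h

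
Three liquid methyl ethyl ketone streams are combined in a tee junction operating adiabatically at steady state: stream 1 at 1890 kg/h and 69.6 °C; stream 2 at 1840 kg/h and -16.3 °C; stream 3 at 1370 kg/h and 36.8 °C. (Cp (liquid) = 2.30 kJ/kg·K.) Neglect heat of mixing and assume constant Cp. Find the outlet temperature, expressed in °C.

T_out = 29.8 °C

Adiabatic, steady state ⇒ Σ ṁᵢCp,ᵢ(T_out − Tᵢ) = 0
Σ ṁᵢCp,ᵢTᵢ = 1890×2.30×69.6 + 1840×2.30×-16.3 + 1370×2.30×36.8 = 349530
Σ ṁᵢCp,ᵢ = 1890×2.30 + 1840×2.30 + 1370×2.30 = 11730
T_out = 349530 / 11730 = 29.798 °C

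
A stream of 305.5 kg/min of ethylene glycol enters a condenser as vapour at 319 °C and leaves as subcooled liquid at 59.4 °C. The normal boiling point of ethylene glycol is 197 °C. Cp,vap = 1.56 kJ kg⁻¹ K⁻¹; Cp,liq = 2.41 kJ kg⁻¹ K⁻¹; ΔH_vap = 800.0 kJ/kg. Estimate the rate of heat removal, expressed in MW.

vapour 319→197 °C: -190.32 kJ/kg
condensation at 197 °C: -800 kJ/kg
liquid 197→59.4 °C: -331.62 kJ/kg
Δh = -190.32 + -800 + -331.62 = -1321.9 kJ/kg
Q = ṁ·Δh = 305.5 kg/min × -1321.9 kJ/kg = -403850 kJ/min
|Q| = 6730.9 kW = 6.7309 MW

Q_c = 6.73 MW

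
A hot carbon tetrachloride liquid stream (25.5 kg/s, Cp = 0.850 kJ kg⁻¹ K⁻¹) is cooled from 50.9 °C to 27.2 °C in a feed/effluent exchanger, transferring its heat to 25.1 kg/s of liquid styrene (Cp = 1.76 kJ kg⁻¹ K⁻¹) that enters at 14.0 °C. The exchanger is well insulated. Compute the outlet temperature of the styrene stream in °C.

T_c,out = 25.6 °C

Heat released by hot stream: Q = 25.5 × 0.850 × (50.9 − 27.2) = 513.7 kJ/s
Energy balance on cold side (adiabatic exchanger): Q = ṁ_c·Cp_c·(T_c,out − T_c,in)
T_c,out = 14.0 + 513.7/(25.1 × 1.76) = 25.628 °C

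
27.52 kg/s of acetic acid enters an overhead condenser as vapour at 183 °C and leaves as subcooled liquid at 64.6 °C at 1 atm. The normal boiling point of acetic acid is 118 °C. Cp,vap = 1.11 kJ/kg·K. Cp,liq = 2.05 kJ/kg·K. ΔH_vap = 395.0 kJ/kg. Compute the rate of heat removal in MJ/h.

vapour 183→118 °C: -72.15 kJ/kg
condensation at 118 °C: -395 kJ/kg
liquid 118→64.6 °C: -109.47 kJ/kg
Δh = -72.15 + -395 + -109.47 = -576.62 kJ/kg
Q = ṁ·Δh = 27.52 kg/s × -576.62 kJ/kg = -15869 kJ/s
|Q| = 15869 kW = 57127 MJ/h

Q_c = 57100 MJ/h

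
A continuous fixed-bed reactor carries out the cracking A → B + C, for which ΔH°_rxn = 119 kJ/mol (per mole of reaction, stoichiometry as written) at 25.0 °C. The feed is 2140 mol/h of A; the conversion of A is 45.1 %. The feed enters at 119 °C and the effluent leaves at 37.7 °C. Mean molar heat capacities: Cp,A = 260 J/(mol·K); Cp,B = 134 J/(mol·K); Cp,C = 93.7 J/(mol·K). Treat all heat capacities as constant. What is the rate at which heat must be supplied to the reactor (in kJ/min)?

Extent of reaction ξ = 0.451 × 2140 = 965.14 mol/h
Reaction term: ξ·ΔH°_rxn = 965.14 × 119 = 114850 kJ/h
Sensible, feed 119→25 °C: -52302 kJ/h
Outlet flows (mol/h): A 1174.9, B 965.14, C 965.14
Sensible, products 25→37.7 °C: 6670.4 kJ/h
Q = ΔH = 69220 kJ/h = 19.228 kW
Heat supplied = 1153.7 kJ/min

Q_in = 1150 kJ/min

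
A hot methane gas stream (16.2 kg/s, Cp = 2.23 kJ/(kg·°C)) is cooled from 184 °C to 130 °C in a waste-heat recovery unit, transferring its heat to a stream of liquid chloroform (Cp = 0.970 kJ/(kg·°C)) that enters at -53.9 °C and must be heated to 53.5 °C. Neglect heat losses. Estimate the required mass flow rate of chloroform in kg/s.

Heat released by hot stream: Q = 16.2 × 2.23 × (184 − 130) = 1950.8 kJ/s
Energy balance on cold side (adiabatic exchanger): Q = ṁ_c·Cp_c·(T_c,out − T_c,in)
ṁ_c = 1950.8 / [0.970 × (53.5 − -53.9)] = 18.726 kg/s

ṁ_c = 18.7 kg/s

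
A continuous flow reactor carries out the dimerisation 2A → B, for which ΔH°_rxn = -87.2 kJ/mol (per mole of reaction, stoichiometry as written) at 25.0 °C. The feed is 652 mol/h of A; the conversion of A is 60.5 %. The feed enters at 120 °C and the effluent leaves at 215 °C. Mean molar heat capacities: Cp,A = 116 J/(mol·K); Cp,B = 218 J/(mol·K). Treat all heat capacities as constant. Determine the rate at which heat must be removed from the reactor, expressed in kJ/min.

Q_out = 176 kJ/min

Extent of reaction ξ = 0.605 × 652 / 2 = 197.23 mol/h
Reaction term: ξ·ΔH°_rxn = 197.23 × -87.2 = -17198 kJ/h
Sensible, feed 120→25 °C: -7185 kJ/h
Outlet flows (mol/h): A 257.54, B 197.23
Sensible, products 25→215 °C: 13845 kJ/h
Q = ΔH = -10538 kJ/h = -2.9272 kW
Heat removed = 175.63 kJ/min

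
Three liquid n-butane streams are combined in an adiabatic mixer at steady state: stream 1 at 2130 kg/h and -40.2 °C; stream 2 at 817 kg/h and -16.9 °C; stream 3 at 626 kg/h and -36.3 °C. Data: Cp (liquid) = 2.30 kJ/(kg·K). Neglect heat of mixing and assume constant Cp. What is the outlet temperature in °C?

T_out = -34.2 °C

Adiabatic, steady state ⇒ Σ ṁᵢCp,ᵢ(T_out − Tᵢ) = 0
Σ ṁᵢCp,ᵢTᵢ = 2130×2.30×-40.2 + 817×2.30×-16.9 + 626×2.30×-36.3 = -280960
Σ ṁᵢCp,ᵢ = 2130×2.30 + 817×2.30 + 626×2.30 = 8217.9
T_out = -280960 / 8217.9 = -34.189 °C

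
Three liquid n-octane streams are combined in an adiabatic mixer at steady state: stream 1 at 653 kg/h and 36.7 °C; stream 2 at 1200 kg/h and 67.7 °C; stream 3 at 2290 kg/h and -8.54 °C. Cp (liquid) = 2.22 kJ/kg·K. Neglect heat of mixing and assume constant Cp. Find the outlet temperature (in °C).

T_out = 20.7 °C

No heat crosses the boundary, so H_out = H_in.
T_out = Σ ṁᵢCp,ᵢTᵢ / Σ ṁᵢCp,ᵢ
      = 190140 / 9197.5 = 20.673 °C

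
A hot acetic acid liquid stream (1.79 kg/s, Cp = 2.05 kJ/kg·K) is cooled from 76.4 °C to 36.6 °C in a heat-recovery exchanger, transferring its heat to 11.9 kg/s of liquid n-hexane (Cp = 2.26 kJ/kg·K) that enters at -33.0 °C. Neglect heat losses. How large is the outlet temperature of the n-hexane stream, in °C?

Heat released by hot stream: Q = 1.79 × 2.05 × (76.4 − 36.6) = 146.05 kJ/s
Energy balance on cold side (adiabatic exchanger): Q = ṁ_c·Cp_c·(T_c,out − T_c,in)
T_c,out = -33.0 + 146.05/(11.9 × 2.26) = -27.57 °C

T_c,out = -27.6 °C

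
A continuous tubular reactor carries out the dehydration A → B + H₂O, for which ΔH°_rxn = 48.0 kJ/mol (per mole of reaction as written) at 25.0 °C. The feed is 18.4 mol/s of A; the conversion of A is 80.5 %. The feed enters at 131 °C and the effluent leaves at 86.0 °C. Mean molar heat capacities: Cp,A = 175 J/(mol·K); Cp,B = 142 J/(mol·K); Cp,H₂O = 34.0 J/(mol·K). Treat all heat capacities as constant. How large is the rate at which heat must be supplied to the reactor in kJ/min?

Q_in = 34000 kJ/min

Extent of reaction ξ = 0.805 × 18.4 = 14.812 mol/s
Reaction term: ξ·ΔH°_rxn = 14.812 × 48.0 = 710.98 kJ/s
Sensible, feed 131→25 °C: -341.32 kJ/s
Outlet flows (mol/s): A 3.588, B 14.812, H₂O 14.812
Sensible, products 25→86.0 °C: 197.32 kJ/s
Q = ΔH = 566.98 kJ/s = 566.98 kW
Heat supplied = 34019 kJ/min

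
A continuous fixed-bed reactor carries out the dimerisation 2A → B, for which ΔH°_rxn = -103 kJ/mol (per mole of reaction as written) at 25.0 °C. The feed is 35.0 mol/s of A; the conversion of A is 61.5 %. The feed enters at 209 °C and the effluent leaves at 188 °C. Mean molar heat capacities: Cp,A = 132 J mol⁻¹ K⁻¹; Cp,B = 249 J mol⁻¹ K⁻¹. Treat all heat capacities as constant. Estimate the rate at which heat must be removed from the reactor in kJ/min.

Extent of reaction ξ = 0.615 × 35.0 / 2 = 10.762 mol/s
Reaction term: ξ·ΔH°_rxn = 10.762 × -103 = -1108.5 kJ/s
Sensible, feed 209→25 °C: -850.08 kJ/s
Outlet flows (mol/s): A 13.475, B 10.762
Sensible, products 25→188 °C: 726.75 kJ/s
Q = ΔH = -1231.9 kJ/s = -1231.9 kW
Heat removed = 73912 kJ/min

Q_out = 73900 kJ/min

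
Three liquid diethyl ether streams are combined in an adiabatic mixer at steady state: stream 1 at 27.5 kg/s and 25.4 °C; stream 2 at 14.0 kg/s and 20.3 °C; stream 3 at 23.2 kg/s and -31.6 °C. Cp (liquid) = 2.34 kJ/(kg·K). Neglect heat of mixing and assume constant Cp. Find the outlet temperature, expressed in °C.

T_out = 3.86 °C

Energy balance with Q = 0: Σ ṁᵢCp,ᵢ(T_out − Tᵢ) = 0
Σ ṁᵢCp,ᵢTᵢ = 27.5×2.34×25.4 + 14.0×2.34×20.3 + 23.2×2.34×-31.6 = 584.02
Σ ṁᵢCp,ᵢ = 27.5×2.34 + 14.0×2.34 + 23.2×2.34 = 151.4
T_out = 584.02 / 151.4 = 3.8575 °C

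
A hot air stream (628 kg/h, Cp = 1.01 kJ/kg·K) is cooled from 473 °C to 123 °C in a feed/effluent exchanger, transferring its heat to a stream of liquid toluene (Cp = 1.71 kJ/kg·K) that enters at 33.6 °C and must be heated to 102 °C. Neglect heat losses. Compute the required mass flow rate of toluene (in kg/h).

Heat released by hot stream: Q = 628 × 1.01 × (473 − 123) = 222000 kJ/h
Energy balance on cold side (adiabatic exchanger): Q = ṁ_c·Cp_c·(T_c,out − T_c,in)
ṁ_c = 222000 / [1.71 × (102 − 33.6)] = 1898 kg/h

ṁ_c = 1900 kg/h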